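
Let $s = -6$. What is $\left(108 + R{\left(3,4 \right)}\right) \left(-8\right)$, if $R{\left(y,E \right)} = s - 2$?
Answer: $-800$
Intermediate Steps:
$R{\left(y,E \right)} = -8$ ($R{\left(y,E \right)} = -6 - 2 = -8$)
$\left(108 + R{\left(3,4 \right)}\right) \left(-8\right) = \left(108 - 8\right) \left(-8\right) = 100 \left(-8\right) = -800$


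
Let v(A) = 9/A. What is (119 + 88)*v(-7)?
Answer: -1863/7 ≈ -266.14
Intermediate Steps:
(119 + 88)*v(-7) = (119 + 88)*(9/(-7)) = 207*(9*(-⅐)) = 207*(-9/7) = -1863/7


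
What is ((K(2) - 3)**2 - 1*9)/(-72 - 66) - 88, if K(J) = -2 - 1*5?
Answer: -12235/138 ≈ -88.659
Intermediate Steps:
K(J) = -7 (K(J) = -2 - 5 = -7)
((K(2) - 3)**2 - 1*9)/(-72 - 66) - 88 = ((-7 - 3)**2 - 1*9)/(-72 - 66) - 88 = ((-10)**2 - 9)/(-138) - 88 = (100 - 9)*(-1/138) - 88 = 91*(-1/138) - 88 = -91/138 - 88 = -12235/138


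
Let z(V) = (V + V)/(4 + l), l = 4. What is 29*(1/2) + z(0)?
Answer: 29/2 ≈ 14.500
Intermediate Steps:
z(V) = V/4 (z(V) = (V + V)/(4 + 4) = (2*V)/8 = (2*V)*(⅛) = V/4)
29*(1/2) + z(0) = 29*(1/2) + (¼)*0 = 29*(1*(½)) + 0 = 29*(½) + 0 = 29/2 + 0 = 29/2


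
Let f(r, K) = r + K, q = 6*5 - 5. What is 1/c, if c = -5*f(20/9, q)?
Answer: -9/1225 ≈ -0.0073469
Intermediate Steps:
q = 25 (q = 30 - 5 = 25)
f(r, K) = K + r
c = -1225/9 (c = -5*(25 + 20/9) = -5*245/9 = -1225/9 ≈ -136.11)
1/c = 1/(-1225/9) = -9/1225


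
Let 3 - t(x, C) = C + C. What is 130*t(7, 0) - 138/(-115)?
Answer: 1956/5 ≈ 391.20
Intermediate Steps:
t(x, C) = 3 - 2*C (t(x, C) = 3 - (C + C) = 3 - 2*C)
130*t(7, 0) - 138/(-115) = 130*(3 - 2*0) - 138/(-115) = 130*(3 + 0) - 138*(-1/115) = 130*3 + 6/5 = 390 + 6/5 = 1956/5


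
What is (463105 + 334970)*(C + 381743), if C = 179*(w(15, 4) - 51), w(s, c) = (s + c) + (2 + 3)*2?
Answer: 301516725375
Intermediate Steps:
w(s, c) = 10 + c + s (w(s, c) = (c + s) + 5*2 = (c + s) + 10 = 10 + c + s)
C = -3938 (C = 179*((10 + 4 + 15) - 51) = 179*(29 - 51) = 179*(-22) = -3938)
(463105 + 334970)*(C + 381743) = (463105 + 334970)*(-3938 + 381743) = 798075*377805 = 301516725375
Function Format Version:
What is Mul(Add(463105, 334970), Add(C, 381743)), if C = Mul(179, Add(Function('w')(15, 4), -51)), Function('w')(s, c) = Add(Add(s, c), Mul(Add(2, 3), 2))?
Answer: 301516725375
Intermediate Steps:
Function('w')(s, c) = Add(10, c, s) (Function('w')(s, c) = Add(Add(c, s), Mul(5, 2)) = Add(Add(c, s), 10) = Add(10, c, s))
C = -3938 (C = Mul(179, Add(Add(10, 4, 15), -51)) = Mul(179, Add(29, -51)) = Mul(179, -22) = -3938)
Mul(Add(463105, 334970), Add(C, 381743)) = Mul(Add(463105, 334970), Add(-3938, 381743)) = Mul(798075, 377805) = 301516725375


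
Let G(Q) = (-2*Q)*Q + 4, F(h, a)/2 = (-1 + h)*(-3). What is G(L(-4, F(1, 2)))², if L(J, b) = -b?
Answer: 16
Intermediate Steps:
F(h, a) = 6 - 6*h (F(h, a) = 2*((-1 + h)*(-3)) = 2*(3 - 3*h) = 6 - 6*h)
G(Q) = 4 - 2*Q² (G(Q) = -2*Q² + 4 = 4 - 2*Q²)
G(L(-4, F(1, 2)))² = (4 - 2*(6 - 6*1)²)² = (4 - 2*(6 - 6)²)² = (4 - 2*(-1*0)²)² = (4 - 2*0²)² = (4 - 2*0)² = (4 + 0)² = 4² = 16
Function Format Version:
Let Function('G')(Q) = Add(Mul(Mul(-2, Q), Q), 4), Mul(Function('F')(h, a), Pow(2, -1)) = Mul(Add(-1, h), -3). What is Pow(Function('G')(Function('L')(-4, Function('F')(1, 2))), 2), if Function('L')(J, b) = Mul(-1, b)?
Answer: 16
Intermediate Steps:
Function('F')(h, a) = Add(6, Mul(-6, h)) (Function('F')(h, a) = Mul(2, Mul(Add(-1, h), -3)) = Mul(2, Add(3, Mul(-3, h))) = Add(6, Mul(-6, h)))
Function('G')(Q) = Add(4, Mul(-2, Pow(Q, 2))) (Function('G')(Q) = Add(Mul(-2, Pow(Q, 2)), 4) = Add(4, Mul(-2, Pow(Q, 2))))
Pow(Function('G')(Function('L')(-4, Function('F')(1, 2))), 2) = Pow(Add(4, Mul(-2, Pow(Mul(-1, Add(6, Mul(-6, 1))), 2))), 2) = Pow(Add(4, Mul(-2, Pow(Mul(-1, Add(6, -6)), 2))), 2) = Pow(Add(4, Mul(-2, Pow(Mul(-1, 0), 2))), 2) = Pow(Add(4, Mul(-2, Pow(0, 2))), 2) = Pow(Add(4, Mul(-2, 0)), 2) = Pow(Add(4, 0), 2) = Pow(4, 2) = 16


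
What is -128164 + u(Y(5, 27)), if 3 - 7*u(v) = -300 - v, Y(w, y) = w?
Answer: -128120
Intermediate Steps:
u(v) = 303/7 + v/7 (u(v) = 3/7 - (-300 - v)/7 = 3/7 + (300/7 + v/7) = 303/7 + v/7)
-128164 + u(Y(5, 27)) = -128164 + (303/7 + (1/7)*5) = -128164 + (303/7 + 5/7) = -128164 + 44 = -128120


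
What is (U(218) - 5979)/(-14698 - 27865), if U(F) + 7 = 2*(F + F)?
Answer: 5114/42563 ≈ 0.12015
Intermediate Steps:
U(F) = -7 + 4*F (U(F) = -7 + 2*(F + F) = -7 + 2*(2*F) = -7 + 4*F)
(U(218) - 5979)/(-14698 - 27865) = ((-7 + 4*218) - 5979)/(-14698 - 27865) = ((-7 + 872) - 5979)/(-42563) = (865 - 5979)*(-1/42563) = -5114*(-1/42563) = 5114/42563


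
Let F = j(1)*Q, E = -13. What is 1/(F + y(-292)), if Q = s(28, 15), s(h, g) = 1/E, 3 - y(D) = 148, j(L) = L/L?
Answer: -13/1886 ≈ -0.0068929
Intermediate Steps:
j(L) = 1
y(D) = -145 (y(D) = 3 - 1*148 = 3 - 148 = -145)
s(h, g) = -1/13 (s(h, g) = 1/(-13) = -1/13)
Q = -1/13 ≈ -0.076923
F = -1/13 (F = 1*(-1/13) = -1/13 ≈ -0.076923)
1/(F + y(-292)) = 1/(-1/13 - 145) = 1/(-1886/13) = -13/1886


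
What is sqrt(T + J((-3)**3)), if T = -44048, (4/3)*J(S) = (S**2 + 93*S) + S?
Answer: I*sqrt(181619)/2 ≈ 213.08*I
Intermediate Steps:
J(S) = 3*S**2/4 + 141*S/2 (J(S) = 3*((S**2 + 93*S) + S)/4 = 3*(S**2 + 94*S)/4 = 3*S**2/4 + 141*S/2)
sqrt(T + J((-3)**3)) = sqrt(-44048 + (3/4)*(-3)**3*(94 + (-3)**3)) = sqrt(-44048 + (3/4)*(-27)*(94 - 27)) = sqrt(-44048 + (3/4)*(-27)*67) = sqrt(-44048 - 5427/4) = sqrt(-181619/4) = I*sqrt(181619)/2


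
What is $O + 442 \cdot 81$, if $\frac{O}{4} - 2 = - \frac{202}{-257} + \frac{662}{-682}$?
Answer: $\frac{3138216230}{87637} \approx 35809.0$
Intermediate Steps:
$O = \frac{636356}{87637}$ ($O = 8 + 4 \left(- \frac{202}{-257} + \frac{662}{-682}\right) = 8 + 4 \left(\left(-202\right) \left(- \frac{1}{257}\right) + 662 \left(- \frac{1}{682}\right)\right) = 8 + 4 \left(\frac{202}{257} - \frac{331}{341}\right) = 8 + 4 \left(- \frac{16185}{87637}\right) = 8 - \frac{64740}{87637} = \frac{636356}{87637} \approx 7.2613$)
$O + 442 \cdot 81 = \frac{636356}{87637} + 442 \cdot 81 = \frac{636356}{87637} + 35802 = \frac{3138216230}{87637}$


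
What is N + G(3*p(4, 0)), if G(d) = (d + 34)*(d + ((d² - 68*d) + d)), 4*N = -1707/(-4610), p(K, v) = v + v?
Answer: 1707/18440 ≈ 0.092571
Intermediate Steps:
p(K, v) = 2*v
N = 1707/18440 (N = (-1707/(-4610))/4 = (-1707*(-1/4610))/4 = (¼)*(1707/4610) = 1707/18440 ≈ 0.092571)
G(d) = (34 + d)*(d² - 66*d) (G(d) = (34 + d)*(d + (d² - 67*d)) = (34 + d)*(d² - 66*d))
N + G(3*p(4, 0)) = 1707/18440 + (3*(2*0))*(-2244 + (3*(2*0))² - 96*2*0) = 1707/18440 + (3*0)*(-2244 + (3*0)² - 96*0) = 1707/18440 + 0*(-2244 + 0² - 32*0) = 1707/18440 + 0*(-2244 + 0 + 0) = 1707/18440 + 0*(-2244) = 1707/18440 + 0 = 1707/18440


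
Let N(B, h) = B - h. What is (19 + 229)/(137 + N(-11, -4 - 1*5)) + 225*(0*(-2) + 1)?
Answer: 30623/135 ≈ 226.84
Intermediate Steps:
(19 + 229)/(137 + N(-11, -4 - 1*5)) + 225*(0*(-2) + 1) = (19 + 229)/(137 + (-11 - (-4 - 1*5))) + 225*(0*(-2) + 1) = 248/(137 + (-11 - (-4 - 5))) + 225*(0 + 1) = 248/(137 + (-11 - 1*(-9))) + 225*1 = 248/(137 + (-11 + 9)) + 225 = 248/(137 - 2) + 225 = 248/135 + 225 = 30623/135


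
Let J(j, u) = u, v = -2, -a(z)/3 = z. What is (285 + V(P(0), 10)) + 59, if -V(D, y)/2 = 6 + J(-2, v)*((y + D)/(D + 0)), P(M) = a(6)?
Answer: 3004/9 ≈ 333.78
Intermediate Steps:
a(z) = -3*z
P(M) = -18 (P(M) = -3*6 = -18)
V(D, y) = -12 + 4*(D + y)/D (V(D, y) = -2*(6 - 2*(y + D)/(D + 0)) = -2*(6 - 2*(D + y)/D) = -12 + 4*(D + y)/D)
(285 + V(P(0), 10)) + 59 = (285 + (-8 + 4*10/(-18))) + 59 = (285 + (-8 + 4*10*(-1/18))) + 59 = (285 + (-8 - 20/9)) + 59 = (285 - 92/9) + 59 = 2473/9 + 59 = 3004/9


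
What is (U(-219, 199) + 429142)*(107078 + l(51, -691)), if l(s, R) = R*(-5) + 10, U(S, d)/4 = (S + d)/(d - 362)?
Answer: 7732507832718/163 ≈ 4.7439e+10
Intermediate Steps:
U(S, d) = 4*(S + d)/(-362 + d) (U(S, d) = 4*((S + d)/(d - 362)) = 4*((S + d)/(-362 + d)) = 4*(S + d)/(-362 + d))
l(s, R) = 10 - 5*R (l(s, R) = -5*R + 10 = 10 - 5*R)
(U(-219, 199) + 429142)*(107078 + l(51, -691)) = (4*(-219 + 199)/(-362 + 199) + 429142)*(107078 + (10 - 5*(-691))) = (4*(-20)/(-163) + 429142)*(107078 + (10 + 3455)) = (4*(-1/163)*(-20) + 429142)*(107078 + 3465) = (80/163 + 429142)*110543 = (69950226/163)*110543 = 7732507832718/163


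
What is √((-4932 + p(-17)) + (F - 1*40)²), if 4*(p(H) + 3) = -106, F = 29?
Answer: I*√19362/2 ≈ 69.574*I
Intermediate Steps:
p(H) = -59/2 (p(H) = -3 + (¼)*(-106) = -3 - 53/2 = -59/2)
√((-4932 + p(-17)) + (F - 1*40)²) = √((-4932 - 59/2) + (29 - 1*40)²) = √(-9923/2 + (29 - 40)²) = √(-9923/2 + (-11)²) = √(-9923/2 + 121) = √(-9681/2) = I*√19362/2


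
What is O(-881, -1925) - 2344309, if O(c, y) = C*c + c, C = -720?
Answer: -1710870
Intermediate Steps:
O(c, y) = -719*c (O(c, y) = -720*c + c = -719*c)
O(-881, -1925) - 2344309 = -719*(-881) - 2344309 = 633439 - 2344309 = -1710870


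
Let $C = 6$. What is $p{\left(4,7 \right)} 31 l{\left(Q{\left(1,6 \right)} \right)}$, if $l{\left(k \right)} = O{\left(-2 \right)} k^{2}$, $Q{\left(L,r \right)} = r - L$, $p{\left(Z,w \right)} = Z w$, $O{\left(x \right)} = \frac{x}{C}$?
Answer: $- \frac{21700}{3} \approx -7233.3$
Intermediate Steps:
$O{\left(x \right)} = \frac{x}{6}$
$l{\left(k \right)} = - \frac{k^{2}}{3}$ ($l{\left(k \right)} = \frac{1}{6} \left(-2\right) k^{2} = - \frac{k^{2}}{3}$)
$p{\left(4,7 \right)} 31 l{\left(Q{\left(1,6 \right)} \right)} = 4 \cdot 7 \cdot 31 \left(- \frac{\left(6 - 1\right)^{2}}{3}\right) = 28 \cdot 31 \left(- \frac{\left(6 - 1\right)^{2}}{3}\right) = 868 \left(- \frac{5^{2}}{3}\right) = 868 \left(\left(- \frac{1}{3}\right) 25\right) = 868 \left(- \frac{25}{3}\right) = - \frac{21700}{3}$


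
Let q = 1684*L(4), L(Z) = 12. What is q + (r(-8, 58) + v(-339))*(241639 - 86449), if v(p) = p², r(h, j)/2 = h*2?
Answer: 17829644118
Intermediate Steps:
r(h, j) = 4*h (r(h, j) = 2*(h*2) = 2*(2*h) = 4*h)
q = 20208 (q = 1684*12 = 20208)
q + (r(-8, 58) + v(-339))*(241639 - 86449) = 20208 + (4*(-8) + (-339)²)*(241639 - 86449) = 20208 + (-32 + 114921)*155190 = 20208 + 114889*155190 = 20208 + 17829623910 = 17829644118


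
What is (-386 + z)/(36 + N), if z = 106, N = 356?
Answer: -5/7 ≈ -0.71429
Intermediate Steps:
(-386 + z)/(36 + N) = (-386 + 106)/(36 + 356) = -280/392 = -280*1/392 = -5/7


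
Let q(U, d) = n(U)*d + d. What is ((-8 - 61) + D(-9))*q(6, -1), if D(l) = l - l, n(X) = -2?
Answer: -69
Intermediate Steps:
D(l) = 0
q(U, d) = -d (q(U, d) = -2*d + d = -d)
((-8 - 61) + D(-9))*q(6, -1) = ((-8 - 61) + 0)*(-1*(-1)) = (-69 + 0)*1 = -69*1 = -69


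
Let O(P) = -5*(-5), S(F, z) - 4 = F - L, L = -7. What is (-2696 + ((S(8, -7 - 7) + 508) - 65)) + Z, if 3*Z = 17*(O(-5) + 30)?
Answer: -5767/3 ≈ -1922.3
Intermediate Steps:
S(F, z) = 11 + F (S(F, z) = 4 + (F - 1*(-7)) = 4 + (F + 7) = 4 + (7 + F) = 11 + F)
O(P) = 25
Z = 935/3 (Z = (17*(25 + 30))/3 = (17*55)/3 = (⅓)*935 = 935/3 ≈ 311.67)
(-2696 + ((S(8, -7 - 7) + 508) - 65)) + Z = (-2696 + (((11 + 8) + 508) - 65)) + 935/3 = (-2696 + ((19 + 508) - 65)) + 935/3 = (-2696 + (527 - 65)) + 935/3 = (-2696 + 462) + 935/3 = -2234 + 935/3 = -5767/3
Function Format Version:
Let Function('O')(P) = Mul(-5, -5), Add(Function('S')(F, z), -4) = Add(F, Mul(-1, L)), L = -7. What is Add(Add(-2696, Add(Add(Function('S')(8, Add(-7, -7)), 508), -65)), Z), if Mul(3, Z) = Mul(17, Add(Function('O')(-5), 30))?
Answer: Rational(-5767, 3) ≈ -1922.3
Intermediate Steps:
Function('S')(F, z) = Add(11, F) (Function('S')(F, z) = Add(4, Add(F, Mul(-1, -7))) = Add(4, Add(F, 7)) = Add(4, Add(7, F)) = Add(11, F))
Function('O')(P) = 25
Z = Rational(935, 3) (Z = Mul(Rational(1, 3), Mul(17, Add(25, 30))) = Mul(Rational(1, 3), Mul(17, 55)) = Mul(Rational(1, 3), 935) = Rational(935, 3) ≈ 311.67)
Add(Add(-2696, Add(Add(Function('S')(8, Add(-7, -7)), 508), -65)), Z) = Add(Add(-2696, Add(Add(Add(11, 8), 508), -65)), Rational(935, 3)) = Add(Add(-2696, Add(Add(19, 508), -65)), Rational(935, 3)) = Add(Add(-2696, Add(527, -65)), Rational(935, 3)) = Add(Add(-2696, 462), Rational(935, 3)) = Add(-2234, Rational(935, 3)) = Rational(-5767, 3)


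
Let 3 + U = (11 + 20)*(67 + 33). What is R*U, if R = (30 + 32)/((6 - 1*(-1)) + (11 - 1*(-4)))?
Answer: 96007/11 ≈ 8727.9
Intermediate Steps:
U = 3097 (U = -3 + (11 + 20)*(67 + 33) = -3 + 31*100 = -3 + 3100 = 3097)
R = 31/11 (R = 62/((6 + 1) + (11 + 4)) = 62/(7 + 15) = 62/22 = 62*(1/22) = 31/11 ≈ 2.8182)
R*U = (31/11)*3097 = 96007/11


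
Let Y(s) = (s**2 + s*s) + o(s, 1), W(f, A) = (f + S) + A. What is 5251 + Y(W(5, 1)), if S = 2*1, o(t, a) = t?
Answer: 5387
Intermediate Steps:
S = 2
W(f, A) = 2 + A + f (W(f, A) = (f + 2) + A = (2 + f) + A = 2 + A + f)
Y(s) = s + 2*s**2 (Y(s) = (s**2 + s*s) + s = (s**2 + s**2) + s = 2*s**2 + s = s + 2*s**2)
5251 + Y(W(5, 1)) = 5251 + (2 + 1 + 5)*(1 + 2*(2 + 1 + 5)) = 5251 + 8*(1 + 2*8) = 5251 + 8*(1 + 16) = 5251 + 8*17 = 5251 + 136 = 5387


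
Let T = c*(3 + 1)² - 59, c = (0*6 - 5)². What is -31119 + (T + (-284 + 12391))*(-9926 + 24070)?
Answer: 176033393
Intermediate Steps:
c = 25 (c = (0 - 5)² = (-5)² = 25)
T = 341 (T = 25*(3 + 1)² - 59 = 25*4² - 59 = 25*16 - 59 = 400 - 59 = 341)
-31119 + (T + (-284 + 12391))*(-9926 + 24070) = -31119 + (341 + (-284 + 12391))*(-9926 + 24070) = -31119 + (341 + 12107)*14144 = -31119 + 12448*14144 = -31119 + 176064512 = 176033393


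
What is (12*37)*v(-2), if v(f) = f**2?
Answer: 1776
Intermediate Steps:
(12*37)*v(-2) = (12*37)*(-2)**2 = 444*4 = 1776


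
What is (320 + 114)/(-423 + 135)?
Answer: -217/144 ≈ -1.5069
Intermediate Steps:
(320 + 114)/(-423 + 135) = 434/(-288) = 434*(-1/288) = -217/144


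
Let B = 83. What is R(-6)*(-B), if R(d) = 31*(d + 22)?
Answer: -41168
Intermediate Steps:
R(d) = 682 + 31*d (R(d) = 31*(22 + d) = 682 + 31*d)
R(-6)*(-B) = (682 + 31*(-6))*(-1*83) = (682 - 186)*(-83) = 496*(-83) = -41168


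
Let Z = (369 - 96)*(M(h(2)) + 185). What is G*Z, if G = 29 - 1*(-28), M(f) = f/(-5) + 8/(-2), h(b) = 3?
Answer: 14036022/5 ≈ 2.8072e+6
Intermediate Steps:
M(f) = -4 - f/5 (M(f) = f*(-⅕) + 8*(-½) = -f/5 - 4 = -4 - f/5)
Z = 246246/5 (Z = (369 - 96)*((-4 - ⅕*3) + 185) = 273*((-4 - ⅗) + 185) = 273*(-23/5 + 185) = 273*(902/5) = 246246/5 ≈ 49249.)
G = 57 (G = 29 + 28 = 57)
G*Z = 57*(246246/5) = 14036022/5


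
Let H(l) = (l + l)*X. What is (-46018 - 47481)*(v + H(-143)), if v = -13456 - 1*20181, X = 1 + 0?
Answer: 3171766577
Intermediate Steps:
X = 1
v = -33637 (v = -13456 - 20181 = -33637)
H(l) = 2*l (H(l) = (l + l)*1 = (2*l)*1 = 2*l)
(-46018 - 47481)*(v + H(-143)) = (-46018 - 47481)*(-33637 + 2*(-143)) = -93499*(-33637 - 286) = -93499*(-33923) = 3171766577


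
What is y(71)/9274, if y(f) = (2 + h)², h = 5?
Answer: 49/9274 ≈ 0.0052836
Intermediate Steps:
y(f) = 49 (y(f) = (2 + 5)² = 7² = 49)
y(71)/9274 = 49/9274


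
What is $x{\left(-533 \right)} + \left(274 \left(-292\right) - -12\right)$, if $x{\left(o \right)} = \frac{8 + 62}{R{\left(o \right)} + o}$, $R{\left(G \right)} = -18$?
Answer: $- \frac{44077866}{551} \approx -79996.0$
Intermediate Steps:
$x{\left(o \right)} = \frac{70}{-18 + o}$ ($x{\left(o \right)} = \frac{8 + 62}{-18 + o} = \frac{70}{-18 + o}$)
$x{\left(-533 \right)} + \left(274 \left(-292\right) - -12\right) = \frac{70}{-18 - 533} + \left(274 \left(-292\right) - -12\right) = \frac{70}{-551} + \left(-80008 + 12\right) = 70 \left(- \frac{1}{551}\right) - 79996 = - \frac{70}{551} - 79996 = - \frac{44077866}{551}$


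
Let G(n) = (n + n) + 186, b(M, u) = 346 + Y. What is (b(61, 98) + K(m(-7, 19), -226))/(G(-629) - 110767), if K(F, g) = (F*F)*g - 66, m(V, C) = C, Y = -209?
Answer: 11645/15977 ≈ 0.72886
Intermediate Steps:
K(F, g) = -66 + g*F² (K(F, g) = F²*g - 66 = g*F² - 66 = -66 + g*F²)
b(M, u) = 137 (b(M, u) = 346 - 209 = 137)
G(n) = 186 + 2*n (G(n) = 2*n + 186 = 186 + 2*n)
(b(61, 98) + K(m(-7, 19), -226))/(G(-629) - 110767) = (137 + (-66 - 226*19²))/((186 + 2*(-629)) - 110767) = (137 + (-66 - 226*361))/((186 - 1258) - 110767) = (137 + (-66 - 81586))/(-1072 - 110767) = (137 - 81652)/(-111839) = -81515*(-1/111839) = 11645/15977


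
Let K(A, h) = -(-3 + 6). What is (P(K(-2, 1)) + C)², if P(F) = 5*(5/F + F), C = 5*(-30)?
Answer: 270400/9 ≈ 30044.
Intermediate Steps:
C = -150
K(A, h) = -3 (K(A, h) = -1*3 = -3)
P(F) = 5*F + 25/F (P(F) = 5*(F + 5/F) = 5*F + 25/F)
(P(K(-2, 1)) + C)² = ((5*(-3) + 25/(-3)) - 150)² = ((-15 + 25*(-⅓)) - 150)² = ((-15 - 25/3) - 150)² = (-70/3 - 150)² = (-520/3)² = 270400/9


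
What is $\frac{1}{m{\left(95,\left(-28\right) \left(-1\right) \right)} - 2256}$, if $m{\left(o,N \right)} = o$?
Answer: $- \frac{1}{2161} \approx -0.00046275$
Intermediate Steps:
$\frac{1}{m{\left(95,\left(-28\right) \left(-1\right) \right)} - 2256} = \frac{1}{95 - 2256} = \frac{1}{-2161} = - \frac{1}{2161}$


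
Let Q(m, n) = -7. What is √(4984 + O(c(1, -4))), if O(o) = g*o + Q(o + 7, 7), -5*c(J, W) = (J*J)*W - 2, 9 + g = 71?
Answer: √126285/5 ≈ 71.073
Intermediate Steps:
g = 62 (g = -9 + 71 = 62)
c(J, W) = ⅖ - W*J²/5 (c(J, W) = -((J*J)*W - 2)/5 = -(J²*W - 2)/5 = -(W*J² - 2)/5 = -(-2 + W*J²)/5 = ⅖ - W*J²/5)
O(o) = -7 + 62*o (O(o) = 62*o - 7 = -7 + 62*o)
√(4984 + O(c(1, -4))) = √(4984 + (-7 + 62*(⅖ - ⅕*(-4)*1²))) = √(4984 + (-7 + 62*(⅖ - ⅕*(-4)*1))) = √(4984 + (-7 + 62*(⅖ + ⅘))) = √(4984 + (-7 + 62*(6/5))) = √(4984 + (-7 + 372/5)) = √(4984 + 337/5) = √(25257/5) = √126285/5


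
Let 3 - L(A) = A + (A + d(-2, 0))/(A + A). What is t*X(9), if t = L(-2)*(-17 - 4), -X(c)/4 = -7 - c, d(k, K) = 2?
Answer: -6720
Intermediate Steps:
X(c) = 28 + 4*c (X(c) = -4*(-7 - c) = 28 + 4*c)
L(A) = 3 - A - (2 + A)/(2*A) (L(A) = 3 - (A + (A + 2)/(A + A)) = 3 - (A + (2 + A)/((2*A))) = 3 - (A + (2 + A)*(1/(2*A))) = 3 - (A + (2 + A)/(2*A)) = 3 + (-A - (2 + A)/(2*A)) = 3 - A - (2 + A)/(2*A))
t = -105 (t = (5/2 - 1*(-2) - 1/(-2))*(-17 - 4) = (5/2 + 2 - 1*(-½))*(-21) = (5/2 + 2 + ½)*(-21) = 5*(-21) = -105)
t*X(9) = -105*(28 + 4*9) = -105*(28 + 36) = -105*64 = -6720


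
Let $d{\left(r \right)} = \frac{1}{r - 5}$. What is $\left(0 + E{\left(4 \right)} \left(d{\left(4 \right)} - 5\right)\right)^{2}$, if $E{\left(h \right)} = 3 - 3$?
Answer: $0$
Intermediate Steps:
$d{\left(r \right)} = \frac{1}{-5 + r}$
$E{\left(h \right)} = 0$ ($E{\left(h \right)} = 3 - 3 = 0$)
$\left(0 + E{\left(4 \right)} \left(d{\left(4 \right)} - 5\right)\right)^{2} = \left(0 + 0 \left(\frac{1}{-5 + 4} - 5\right)\right)^{2} = \left(0 + 0 \left(\frac{1}{-1} - 5\right)\right)^{2} = \left(0 + 0 \left(-1 - 5\right)\right)^{2} = \left(0 + 0 \left(-6\right)\right)^{2} = \left(0 + 0\right)^{2} = 0^{2} = 0$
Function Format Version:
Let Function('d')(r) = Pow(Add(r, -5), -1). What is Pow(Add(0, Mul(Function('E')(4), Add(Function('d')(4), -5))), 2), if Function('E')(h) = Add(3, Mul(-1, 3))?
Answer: 0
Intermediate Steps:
Function('d')(r) = Pow(Add(-5, r), -1)
Function('E')(h) = 0 (Function('E')(h) = Add(3, -3) = 0)
Pow(Add(0, Mul(Function('E')(4), Add(Function('d')(4), -5))), 2) = Pow(Add(0, Mul(0, Add(Pow(Add(-5, 4), -1), -5))), 2) = Pow(Add(0, Mul(0, Add(Pow(-1, -1), -5))), 2) = Pow(Add(0, Mul(0, Add(-1, -5))), 2) = Pow(Add(0, Mul(0, -6)), 2) = Pow(Add(0, 0), 2) = Pow(0, 2) = 0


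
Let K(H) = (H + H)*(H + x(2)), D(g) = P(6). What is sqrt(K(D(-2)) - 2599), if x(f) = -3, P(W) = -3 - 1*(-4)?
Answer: I*sqrt(2603) ≈ 51.02*I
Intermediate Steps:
P(W) = 1 (P(W) = -3 + 4 = 1)
D(g) = 1
K(H) = 2*H*(-3 + H) (K(H) = (H + H)*(H - 3) = (2*H)*(-3 + H) = 2*H*(-3 + H))
sqrt(K(D(-2)) - 2599) = sqrt(2*1*(-3 + 1) - 2599) = sqrt(2*1*(-2) - 2599) = sqrt(-4 - 2599) = sqrt(-2603) = I*sqrt(2603)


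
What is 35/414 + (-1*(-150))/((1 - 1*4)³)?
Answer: -755/138 ≈ -5.4710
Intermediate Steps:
35/414 + (-1*(-150))/((1 - 1*4)³) = 35*(1/414) + 150/((1 - 4)³) = 35/414 + 150/((-3)³) = 35/414 + 150/(-27) = 35/414 + 150*(-1/27) = 35/414 - 50/9 = -755/138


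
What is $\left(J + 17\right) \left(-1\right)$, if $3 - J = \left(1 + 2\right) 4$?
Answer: $-8$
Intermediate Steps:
$J = -9$ ($J = 3 - \left(1 + 2\right) 4 = 3 - 3 \cdot 4 = 3 - 12 = -9$)
$\left(J + 17\right) \left(-1\right) = \left(-9 + 17\right) \left(-1\right) = 8 \left(-1\right) = -8$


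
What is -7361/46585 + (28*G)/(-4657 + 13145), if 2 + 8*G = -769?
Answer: -376379581/790826960 ≈ -0.47593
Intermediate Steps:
G = -771/8 (G = -¼ + (⅛)*(-769) = -¼ - 769/8 = -771/8 ≈ -96.375)
-7361/46585 + (28*G)/(-4657 + 13145) = -7361/46585 + (28*(-771/8))/(-4657 + 13145) = -7361*1/46585 - 5397/2/8488 = -7361/46585 - 5397/2*1/8488 = -7361/46585 - 5397/16976 = -376379581/790826960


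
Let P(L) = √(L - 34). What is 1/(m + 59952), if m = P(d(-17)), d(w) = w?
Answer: 19984/1198080785 - I*√51/3594242355 ≈ 1.668e-5 - 1.9869e-9*I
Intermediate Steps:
P(L) = √(-34 + L)
m = I*√51 (m = √(-34 - 17) = √(-51) = I*√51 ≈ 7.1414*I)
1/(m + 59952) = 1/(I*√51 + 59952) = 1/(59952 + I*√51)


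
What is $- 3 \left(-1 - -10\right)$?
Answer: $-27$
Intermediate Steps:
$- 3 \left(-1 - -10\right) = - 3 \left(-1 + 10\right) = \left(-3\right) 9 = -27$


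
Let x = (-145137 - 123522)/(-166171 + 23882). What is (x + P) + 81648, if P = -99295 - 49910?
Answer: -9612349314/142289 ≈ -67555.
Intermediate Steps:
x = 268659/142289 (x = -268659/(-142289) = -268659*(-1/142289) = 268659/142289 ≈ 1.8881)
P = -149205
(x + P) + 81648 = (268659/142289 - 149205) + 81648 = -21229961586/142289 + 81648 = -9612349314/142289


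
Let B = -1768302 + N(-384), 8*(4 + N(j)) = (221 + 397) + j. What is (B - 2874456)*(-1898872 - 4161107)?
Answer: 112539451870449/4 ≈ 2.8135e+13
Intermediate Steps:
N(j) = 293/4 + j/8 (N(j) = -4 + ((221 + 397) + j)/8 = -4 + (618 + j)/8 = -4 + (309/4 + j/8) = 293/4 + j/8)
B = -7073107/4 (B = -1768302 + (293/4 + (⅛)*(-384)) = -1768302 + (293/4 - 48) = -1768302 + 101/4 = -7073107/4 ≈ -1.7683e+6)
(B - 2874456)*(-1898872 - 4161107) = (-7073107/4 - 2874456)*(-1898872 - 4161107) = -18570931/4*(-6059979) = 112539451870449/4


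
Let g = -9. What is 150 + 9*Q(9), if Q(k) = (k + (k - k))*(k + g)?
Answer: 150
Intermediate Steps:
Q(k) = k*(-9 + k) (Q(k) = (k + (k - k))*(k - 9) = (k + 0)*(-9 + k) = k*(-9 + k))
150 + 9*Q(9) = 150 + 9*(9*(-9 + 9)) = 150 + 9*(9*0) = 150 + 9*0 = 150 + 0 = 150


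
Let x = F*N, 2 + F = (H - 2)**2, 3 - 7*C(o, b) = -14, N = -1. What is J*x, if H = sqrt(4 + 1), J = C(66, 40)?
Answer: -17 + 68*sqrt(5)/7 ≈ 4.7218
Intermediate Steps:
C(o, b) = 17/7 (C(o, b) = 3/7 - 1/7*(-14) = 3/7 + 2 = 17/7)
J = 17/7 ≈ 2.4286
H = sqrt(5) ≈ 2.2361
F = -2 + (-2 + sqrt(5))**2 (F = -2 + (sqrt(5) - 2)**2 = -2 + (-2 + sqrt(5))**2 ≈ -1.9443)
x = -7 + 4*sqrt(5) (x = (7 - 4*sqrt(5))*(-1) = -7 + 4*sqrt(5) ≈ 1.9443)
J*x = 17*(-7 + 4*sqrt(5))/7 = -17 + 68*sqrt(5)/7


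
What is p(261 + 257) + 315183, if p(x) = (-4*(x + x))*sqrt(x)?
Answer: 315183 - 4144*sqrt(518) ≈ 2.2087e+5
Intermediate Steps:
p(x) = -8*x**(3/2) (p(x) = (-8*x)*sqrt(x) = -8*x**(3/2))
p(261 + 257) + 315183 = -8*(261 + 257)**(3/2) + 315183 = -4144*sqrt(518) + 315183 = 315183 - 4144*sqrt(518)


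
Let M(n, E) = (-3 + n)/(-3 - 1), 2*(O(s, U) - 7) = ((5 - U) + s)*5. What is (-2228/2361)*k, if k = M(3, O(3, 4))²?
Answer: 0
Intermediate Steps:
O(s, U) = 39/2 - 5*U/2 + 5*s/2 (O(s, U) = 7 + (((5 - U) + s)*5)/2 = 7 + ((5 + s - U)*5)/2 = 7 + (25 - 5*U + 5*s)/2 = 7 + (25/2 - 5*U/2 + 5*s/2) = 39/2 - 5*U/2 + 5*s/2)
M(n, E) = ¾ - n/4 (M(n, E) = (-3 + n)/(-4) = (-3 + n)*(-¼) = ¾ - n/4)
k = 0 (k = (¾ - ¼*3)² = (¾ - ¾)² = 0² = 0)
(-2228/2361)*k = -2228/2361*0 = 0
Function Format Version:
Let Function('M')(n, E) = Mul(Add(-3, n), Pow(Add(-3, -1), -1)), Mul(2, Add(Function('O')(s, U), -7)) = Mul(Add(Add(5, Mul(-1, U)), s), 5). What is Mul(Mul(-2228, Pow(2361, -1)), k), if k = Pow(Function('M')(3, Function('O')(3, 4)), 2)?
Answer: 0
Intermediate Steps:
Function('O')(s, U) = Add(Rational(39, 2), Mul(Rational(-5, 2), U), Mul(Rational(5, 2), s)) (Function('O')(s, U) = Add(7, Mul(Rational(1, 2), Mul(Add(Add(5, Mul(-1, U)), s), 5))) = Add(7, Mul(Rational(1, 2), Mul(Add(5, s, Mul(-1, U)), 5))) = Add(7, Mul(Rational(1, 2), Add(25, Mul(-5, U), Mul(5, s)))) = Add(7, Add(Rational(25, 2), Mul(Rational(-5, 2), U), Mul(Rational(5, 2), s))) = Add(Rational(39, 2), Mul(Rational(-5, 2), U), Mul(Rational(5, 2), s)))
Function('M')(n, E) = Add(Rational(3, 4), Mul(Rational(-1, 4), n)) (Function('M')(n, E) = Mul(Add(-3, n), Pow(-4, -1)) = Mul(Add(-3, n), Rational(-1, 4)) = Add(Rational(3, 4), Mul(Rational(-1, 4), n)))
k = 0 (k = Pow(Add(Rational(3, 4), Mul(Rational(-1, 4), 3)), 2) = Pow(Add(Rational(3, 4), Rational(-3, 4)), 2) = Pow(0, 2) = 0)
Mul(Mul(-2228, Pow(2361, -1)), k) = Mul(Mul(-2228, Pow(2361, -1)), 0) = Mul(Mul(-2228, Rational(1, 2361)), 0) = Mul(Rational(-2228, 2361), 0) = 0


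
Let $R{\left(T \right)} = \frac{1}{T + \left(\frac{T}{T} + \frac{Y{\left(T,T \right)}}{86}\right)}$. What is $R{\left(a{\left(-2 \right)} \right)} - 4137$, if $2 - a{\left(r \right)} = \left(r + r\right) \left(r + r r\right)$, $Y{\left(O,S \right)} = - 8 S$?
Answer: $- \frac{1791278}{433} \approx -4136.9$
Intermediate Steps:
$a{\left(r \right)} = 2 - 2 r \left(r + r^{2}\right)$ ($a{\left(r \right)} = 2 - \left(r + r\right) \left(r + r r\right) = 2 - 2 r \left(r + r^{2}\right)$)
$R{\left(T \right)} = \frac{1}{1 + \frac{39 T}{43}}$ ($R{\left(T \right)} = \frac{1}{T + \left(\frac{T}{T} + \frac{\left(-8\right) T}{86}\right)} = \frac{1}{T + \left(1 + - 8 T \frac{1}{86}\right)} = \frac{1}{T - \left(-1 + \frac{4 T}{43}\right)} = \frac{1}{1 + \frac{39 T}{43}}$)
$R{\left(a{\left(-2 \right)} \right)} - 4137 = \frac{43}{43 + 39 \left(2 - 2 \left(-2\right)^{2} - 2 \left(-2\right)^{3}\right)} - 4137 = \frac{43}{43 + 39 \left(2 - 8 - -16\right)} - 4137 = \frac{43}{43 + 39 \left(2 - 8 + 16\right)} - 4137 = \frac{43}{43 + 39 \cdot 10} - 4137 = \frac{43}{43 + 390} - 4137 = \frac{43}{433} - 4137 = - \frac{1791278}{433}$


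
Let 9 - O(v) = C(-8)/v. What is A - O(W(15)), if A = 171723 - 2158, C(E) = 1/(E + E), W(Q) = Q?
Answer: 40693439/240 ≈ 1.6956e+5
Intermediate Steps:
C(E) = 1/(2*E)
A = 169565
O(v) = 9 + 1/(16*v) (O(v) = 9 - (½)/(-8)/v = 9 - (½)*(-⅛)/v = 9 - (-1)/(16*v) = 9 + 1/(16*v))
A - O(W(15)) = 169565 - (9 + (1/16)/15) = 169565 - (9 + (1/16)*(1/15)) = 169565 - (9 + 1/240) = 169565 - 1*2161/240 = 169565 - 2161/240 = 40693439/240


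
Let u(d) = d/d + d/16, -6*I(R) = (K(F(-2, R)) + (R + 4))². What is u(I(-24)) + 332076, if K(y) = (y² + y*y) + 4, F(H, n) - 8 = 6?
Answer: 991813/3 ≈ 3.3060e+5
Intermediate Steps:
F(H, n) = 14 (F(H, n) = 8 + 6 = 14)
K(y) = 4 + 2*y² (K(y) = (y² + y²) + 4 = 2*y² + 4 = 4 + 2*y²)
I(R) = -(400 + R)²/6 (I(R) = -((4 + 2*14²) + (R + 4))²/6 = -((4 + 2*196) + (4 + R))²/6 = -((4 + 392) + (4 + R))²/6 = -(396 + (4 + R))²/6 = -(400 + R)²/6)
u(d) = 1 + d/16 (u(d) = 1 + d*(1/16) = 1 + d/16)
u(I(-24)) + 332076 = (1 + (-(400 - 24)²/6)/16) + 332076 = (1 + (-⅙*376²)/16) + 332076 = (1 + (-⅙*141376)/16) + 332076 = (1 + (1/16)*(-70688/3)) + 332076 = (1 - 4418/3) + 332076 = -4415/3 + 332076 = 991813/3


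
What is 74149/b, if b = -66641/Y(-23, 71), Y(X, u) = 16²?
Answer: -18982144/66641 ≈ -284.84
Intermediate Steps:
Y(X, u) = 256
b = -66641/256 ≈ -260.32
74149/b = 74149/(-66641/256) = 74149*(-256/66641) = -18982144/66641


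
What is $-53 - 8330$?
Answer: $-8383$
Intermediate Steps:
$-53 - 8330 = -8383$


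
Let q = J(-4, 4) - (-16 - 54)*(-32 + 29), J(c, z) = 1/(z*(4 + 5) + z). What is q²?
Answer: 70543201/1600 ≈ 44090.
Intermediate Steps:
J(c, z) = 1/(10*z) (J(c, z) = 1/(z*9 + z) = 1/(9*z + z) = 1/(10*z))
q = -8399/40 (q = (⅒)/4 - (-16 - 54)*(-32 + 29) = (⅒)*(¼) - (-70)*(-3) = 1/40 - 1*210 = 1/40 - 210 = -8399/40 ≈ -209.98)
q² = (-8399/40)² = 70543201/1600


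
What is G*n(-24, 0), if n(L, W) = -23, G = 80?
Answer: -1840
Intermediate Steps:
G*n(-24, 0) = 80*(-23) = -1840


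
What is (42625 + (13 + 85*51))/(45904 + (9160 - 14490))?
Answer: 46973/40574 ≈ 1.1577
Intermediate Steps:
(42625 + (13 + 85*51))/(45904 + (9160 - 14490)) = (42625 + (13 + 4335))/(45904 - 5330) = (42625 + 4348)/40574 = 46973*(1/40574) = 46973/40574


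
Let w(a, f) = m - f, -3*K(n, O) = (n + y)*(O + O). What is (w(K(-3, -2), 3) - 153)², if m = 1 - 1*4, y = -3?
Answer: 25281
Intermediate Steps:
m = -3 (m = 1 - 4 = -3)
K(n, O) = -2*O*(-3 + n)/3 (K(n, O) = -(n - 3)*(O + O)/3 = -(-3 + n)*2*O/3 = -2*O*(-3 + n)/3)
w(a, f) = -3 - f
(w(K(-3, -2), 3) - 153)² = ((-3 - 1*3) - 153)² = ((-3 - 3) - 153)² = (-6 - 153)² = (-159)² = 25281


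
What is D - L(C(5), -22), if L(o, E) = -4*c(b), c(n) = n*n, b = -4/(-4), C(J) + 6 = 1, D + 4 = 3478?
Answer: 3478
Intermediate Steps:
D = 3474 (D = -4 + 3478 = 3474)
C(J) = -5 (C(J) = -6 + 1 = -5)
b = 1 (b = -4*(-¼) = 1)
c(n) = n²
L(o, E) = -4 (L(o, E) = -4*1² = -4*1 = -4)
D - L(C(5), -22) = 3474 - 1*(-4) = 3474 + 4 = 3478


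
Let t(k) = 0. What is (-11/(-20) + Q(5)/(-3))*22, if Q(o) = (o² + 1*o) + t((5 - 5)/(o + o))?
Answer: -2079/10 ≈ -207.90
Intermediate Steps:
Q(o) = o + o² (Q(o) = (o² + 1*o) + 0 = (o² + o) + 0 = (o + o²) + 0 = o + o²)
(-11/(-20) + Q(5)/(-3))*22 = (-11/(-20) + (5*(1 + 5))/(-3))*22 = (-11*(-1/20) + (5*6)*(-⅓))*22 = (11/20 + 30*(-⅓))*22 = (11/20 - 10)*22 = -189/20*22 = -2079/10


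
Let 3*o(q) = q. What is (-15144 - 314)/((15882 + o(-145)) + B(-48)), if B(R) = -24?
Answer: -46374/47429 ≈ -0.97776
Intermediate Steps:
o(q) = q/3
(-15144 - 314)/((15882 + o(-145)) + B(-48)) = (-15144 - 314)/((15882 + (1/3)*(-145)) - 24) = -15458/((15882 - 145/3) - 24) = -15458/(47501/3 - 24) = -15458/47429/3 = -15458*3/47429 = -46374/47429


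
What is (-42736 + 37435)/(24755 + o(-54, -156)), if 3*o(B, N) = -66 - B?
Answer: -5301/24751 ≈ -0.21417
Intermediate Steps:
o(B, N) = -22 - B/3 (o(B, N) = (-66 - B)/3 = -22 - B/3)
(-42736 + 37435)/(24755 + o(-54, -156)) = (-42736 + 37435)/(24755 + (-22 - 1/3*(-54))) = -5301/(24755 + (-22 + 18)) = -5301/(24755 - 4) = -5301/24751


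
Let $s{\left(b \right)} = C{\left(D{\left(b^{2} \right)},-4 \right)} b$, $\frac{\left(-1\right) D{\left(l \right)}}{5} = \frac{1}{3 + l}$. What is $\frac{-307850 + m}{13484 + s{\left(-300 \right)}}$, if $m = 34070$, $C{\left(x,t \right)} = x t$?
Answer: $- \frac{684472815}{33710957} \approx -20.304$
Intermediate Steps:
$D{\left(l \right)} = - \frac{5}{3 + l}$
$C{\left(x,t \right)} = t x$
$s{\left(b \right)} = \frac{20 b}{3 + b^{2}}$ ($s{\left(b \right)} = - 4 \left(- \frac{5}{3 + b^{2}}\right) b = \frac{20}{3 + b^{2}} b = \frac{20 b}{3 + b^{2}}$)
$\frac{-307850 + m}{13484 + s{\left(-300 \right)}} = \frac{-307850 + 34070}{13484 + 20 \left(-300\right) \frac{1}{3 + \left(-300\right)^{2}}} = - \frac{273780}{13484 + 20 \left(-300\right) \frac{1}{3 + 90000}} = - \frac{273780}{13484 + 20 \left(-300\right) \frac{1}{90003}} = - \frac{273780}{13484 - \frac{2000}{30001}} = - \frac{273780}{\frac{404531484}{30001}} = \left(-273780\right) \frac{30001}{404531484} = - \frac{684472815}{33710957}$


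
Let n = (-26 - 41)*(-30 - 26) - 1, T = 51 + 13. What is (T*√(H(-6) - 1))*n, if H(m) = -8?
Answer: 720192*I ≈ 7.2019e+5*I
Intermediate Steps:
T = 64
n = 3751 (n = -67*(-56) - 1 = 3752 - 1 = 3751)
(T*√(H(-6) - 1))*n = (64*√(-8 - 1))*3751 = (64*√(-9))*3751 = (64*(3*I))*3751 = (192*I)*3751 = 720192*I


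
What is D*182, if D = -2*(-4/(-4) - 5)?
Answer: 1456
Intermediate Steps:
D = 8 (D = -2*(-4*(-1/4) - 5) = -2*(1 - 5) = -2*(-4) = 8)
D*182 = 8*182 = 1456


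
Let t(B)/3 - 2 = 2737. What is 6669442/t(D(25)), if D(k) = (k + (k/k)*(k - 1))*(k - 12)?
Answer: 6669442/8217 ≈ 811.66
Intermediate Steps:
D(k) = (-1 + 2*k)*(-12 + k) (D(k) = (k + 1*(-1 + k))*(-12 + k) = (k + (-1 + k))*(-12 + k) = (-1 + 2*k)*(-12 + k))
t(B) = 8217 (t(B) = 6 + 3*2737 = 6 + 8211 = 8217)
6669442/t(D(25)) = 6669442/8217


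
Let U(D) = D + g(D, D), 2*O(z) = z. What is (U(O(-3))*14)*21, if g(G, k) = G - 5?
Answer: -2352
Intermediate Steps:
O(z) = z/2
g(G, k) = -5 + G
U(D) = -5 + 2*D (U(D) = D + (-5 + D) = -5 + 2*D)
(U(O(-3))*14)*21 = ((-5 + 2*((½)*(-3)))*14)*21 = ((-5 + 2*(-3/2))*14)*21 = ((-5 - 3)*14)*21 = -8*14*21 = -112*21 = -2352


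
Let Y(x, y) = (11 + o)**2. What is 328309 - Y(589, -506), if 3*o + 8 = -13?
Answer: 328293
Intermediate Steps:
o = -7 (o = -8/3 + (1/3)*(-13) = -8/3 - 13/3 = -7)
Y(x, y) = 16 (Y(x, y) = (11 - 7)**2 = 4**2 = 16)
328309 - Y(589, -506) = 328309 - 1*16 = 328309 - 16 = 328293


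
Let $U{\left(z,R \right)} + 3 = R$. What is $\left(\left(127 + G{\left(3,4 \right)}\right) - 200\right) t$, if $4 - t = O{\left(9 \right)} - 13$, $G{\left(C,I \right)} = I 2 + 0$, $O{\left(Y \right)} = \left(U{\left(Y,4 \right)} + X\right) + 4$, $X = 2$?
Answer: $-650$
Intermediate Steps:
$U{\left(z,R \right)} = -3 + R$
$O{\left(Y \right)} = 7$ ($O{\left(Y \right)} = \left(\left(-3 + 4\right) + 2\right) + 4 = \left(1 + 2\right) + 4 = 3 + 4 = 7$)
$G{\left(C,I \right)} = 2 I$ ($G{\left(C,I \right)} = 2 I + 0 = 2 I$)
$t = 10$ ($t = 4 - \left(7 - 13\right) = 4 - -6 = 4 + 6 = 10$)
$\left(\left(127 + G{\left(3,4 \right)}\right) - 200\right) t = \left(\left(127 + 2 \cdot 4\right) - 200\right) 10 = \left(\left(127 + 8\right) - 200\right) 10 = \left(135 - 200\right) 10 = \left(-65\right) 10 = -650$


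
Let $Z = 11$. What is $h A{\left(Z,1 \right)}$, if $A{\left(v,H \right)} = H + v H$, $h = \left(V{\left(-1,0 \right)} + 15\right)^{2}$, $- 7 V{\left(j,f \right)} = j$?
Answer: $\frac{134832}{49} \approx 2751.7$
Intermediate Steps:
$V{\left(j,f \right)} = - \frac{j}{7}$
$h = \frac{11236}{49}$ ($h = \left(\left(- \frac{1}{7}\right) \left(-1\right) + 15\right)^{2} = \left(\frac{1}{7} + 15\right)^{2} = \left(\frac{106}{7}\right)^{2} = \frac{11236}{49} \approx 229.31$)
$A{\left(v,H \right)} = H + H v$
$h A{\left(Z,1 \right)} = \frac{11236 \cdot 1 \left(1 + 11\right)}{49} = \frac{11236 \cdot 1 \cdot 12}{49} = \frac{11236}{49} \cdot 12 = \frac{134832}{49}$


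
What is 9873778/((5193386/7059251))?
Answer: 34850738610139/2596693 ≈ 1.3421e+7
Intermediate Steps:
9873778/((5193386/7059251)) = 9873778/((5193386*(1/7059251))) = 9873778/(5193386/7059251) = 9873778*(7059251/5193386) = 34850738610139/2596693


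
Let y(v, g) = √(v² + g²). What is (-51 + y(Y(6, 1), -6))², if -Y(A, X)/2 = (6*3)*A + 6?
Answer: 54621 - 10404*√5 ≈ 31357.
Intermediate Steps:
Y(A, X) = -12 - 36*A (Y(A, X) = -2*((6*3)*A + 6) = -2*(18*A + 6) = -2*(6 + 18*A) = -12 - 36*A)
y(v, g) = √(g² + v²)
(-51 + y(Y(6, 1), -6))² = (-51 + √((-6)² + (-12 - 36*6)²))² = (-51 + √(36 + (-12 - 216)²))² = (-51 + √(36 + (-228)²))² = (-51 + √(36 + 51984))² = (-51 + √52020)² = (-51 + 102*√5)²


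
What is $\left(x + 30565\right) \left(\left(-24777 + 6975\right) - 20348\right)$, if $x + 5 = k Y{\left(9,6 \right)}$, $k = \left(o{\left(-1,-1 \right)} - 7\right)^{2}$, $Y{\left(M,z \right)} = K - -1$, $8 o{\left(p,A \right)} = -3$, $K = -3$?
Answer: $- \frac{18587423925}{16} \approx -1.1617 \cdot 10^{9}$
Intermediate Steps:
$o{\left(p,A \right)} = - \frac{3}{8}$ ($o{\left(p,A \right)} = \frac{1}{8} \left(-3\right) = - \frac{3}{8}$)
$Y{\left(M,z \right)} = -2$ ($Y{\left(M,z \right)} = -3 - -1 = -3 + 1 = -2$)
$k = \frac{3481}{64}$ ($k = \left(- \frac{3}{8} - 7\right)^{2} = \left(- \frac{59}{8}\right)^{2} = \frac{3481}{64} \approx 54.391$)
$x = - \frac{3641}{32}$ ($x = -5 + \frac{3481}{64} \left(-2\right) = -5 - \frac{3481}{32} = - \frac{3641}{32} \approx -113.78$)
$\left(x + 30565\right) \left(\left(-24777 + 6975\right) - 20348\right) = \left(- \frac{3641}{32} + 30565\right) \left(\left(-24777 + 6975\right) - 20348\right) = \frac{974439 \left(-17802 - 20348\right)}{32} = \frac{974439}{32} \left(-38150\right) = - \frac{18587423925}{16}$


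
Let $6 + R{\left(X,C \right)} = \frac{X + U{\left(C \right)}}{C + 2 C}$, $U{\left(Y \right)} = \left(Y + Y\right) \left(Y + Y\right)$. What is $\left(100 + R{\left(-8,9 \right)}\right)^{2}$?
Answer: $\frac{8145316}{729} \approx 11173.0$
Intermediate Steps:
$U{\left(Y \right)} = 4 Y^{2}$ ($U{\left(Y \right)} = 2 Y 2 Y = 4 Y^{2}$)
$R{\left(X,C \right)} = -6 + \frac{X + 4 C^{2}}{3 C}$ ($R{\left(X,C \right)} = -6 + \frac{X + 4 C^{2}}{C + 2 C} = -6 + \frac{X + 4 C^{2}}{3 C}$)
$\left(100 + R{\left(-8,9 \right)}\right)^{2} = \left(100 + \left(-6 + \frac{4}{3} \cdot 9 + \frac{1}{3} \left(-8\right) \frac{1}{9}\right)\right)^{2} = \left(100 + \left(-6 + 12 + \frac{1}{3} \left(-8\right) \frac{1}{9}\right)\right)^{2} = \left(100 - - \frac{154}{27}\right)^{2} = \left(100 + \frac{154}{27}\right)^{2} = \left(\frac{2854}{27}\right)^{2} = \frac{8145316}{729}$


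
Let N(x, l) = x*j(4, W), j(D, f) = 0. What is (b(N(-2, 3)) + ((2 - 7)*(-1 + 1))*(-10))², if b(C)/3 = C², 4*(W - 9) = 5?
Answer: 0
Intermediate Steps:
W = 41/4 (W = 9 + (¼)*5 = 9 + 5/4 = 41/4 ≈ 10.250)
N(x, l) = 0 (N(x, l) = x*0 = 0)
b(C) = 3*C²
(b(N(-2, 3)) + ((2 - 7)*(-1 + 1))*(-10))² = (3*0² + ((2 - 7)*(-1 + 1))*(-10))² = (3*0 - 5*0*(-10))² = (0 + 0*(-10))² = (0 + 0)² = 0² = 0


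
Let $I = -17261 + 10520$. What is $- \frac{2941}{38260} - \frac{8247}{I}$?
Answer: $\frac{98568313}{85970220} \approx 1.1465$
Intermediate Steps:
$I = -6741$
$- \frac{2941}{38260} - \frac{8247}{I} = - \frac{2941}{38260} - \frac{8247}{-6741} = \left(-2941\right) \frac{1}{38260} - - \frac{2749}{2247} = - \frac{2941}{38260} + \frac{2749}{2247} = \frac{98568313}{85970220}$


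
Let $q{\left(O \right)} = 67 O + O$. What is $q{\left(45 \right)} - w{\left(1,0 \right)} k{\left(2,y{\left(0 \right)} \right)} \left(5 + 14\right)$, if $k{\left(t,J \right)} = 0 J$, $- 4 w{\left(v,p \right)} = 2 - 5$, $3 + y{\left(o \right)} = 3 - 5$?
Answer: $3060$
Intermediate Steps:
$y{\left(o \right)} = -5$ ($y{\left(o \right)} = -3 + \left(3 - 5\right) = -3 - 2 = -5$)
$w{\left(v,p \right)} = \frac{3}{4}$ ($w{\left(v,p \right)} = - \frac{2 - 5}{4} = \left(- \frac{1}{4}\right) \left(-3\right) = \frac{3}{4}$)
$k{\left(t,J \right)} = 0$
$q{\left(O \right)} = 68 O$
$q{\left(45 \right)} - w{\left(1,0 \right)} k{\left(2,y{\left(0 \right)} \right)} \left(5 + 14\right) = 68 \cdot 45 - \frac{3}{4} \cdot 0 \left(5 + 14\right) = 3060 - 0 \cdot 19 = 3060 - 0 = 3060 + 0 = 3060$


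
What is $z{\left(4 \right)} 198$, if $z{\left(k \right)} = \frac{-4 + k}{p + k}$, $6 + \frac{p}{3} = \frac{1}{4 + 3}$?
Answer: $0$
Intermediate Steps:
$p = - \frac{123}{7}$ ($p = -18 + \frac{3}{4 + 3} = -18 + \frac{3}{7} = - \frac{123}{7} \approx -17.571$)
$z{\left(k \right)} = \frac{-4 + k}{- \frac{123}{7} + k}$
$z{\left(4 \right)} 198 = \frac{7 \left(-4 + 4\right)}{-123 + 7 \cdot 4} \cdot 198 = 7 \frac{1}{-123 + 28} \cdot 0 \cdot 198 = 7 \frac{1}{-95} \cdot 0 \cdot 198 = 7 \left(- \frac{1}{95}\right) 0 \cdot 198 = 0 \cdot 198 = 0$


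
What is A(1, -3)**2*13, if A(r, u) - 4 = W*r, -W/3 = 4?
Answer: 832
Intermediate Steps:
W = -12 (W = -3*4 = -12)
A(r, u) = 4 - 12*r
A(1, -3)**2*13 = (4 - 12*1)**2*13 = (4 - 12)**2*13 = (-8)**2*13 = 64*13 = 832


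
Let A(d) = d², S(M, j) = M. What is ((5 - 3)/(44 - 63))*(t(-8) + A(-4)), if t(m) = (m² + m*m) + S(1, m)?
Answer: -290/19 ≈ -15.263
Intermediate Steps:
t(m) = 1 + 2*m² (t(m) = (m² + m*m) + 1 = (m² + m²) + 1 = 2*m² + 1 = 1 + 2*m²)
((5 - 3)/(44 - 63))*(t(-8) + A(-4)) = ((5 - 3)/(44 - 63))*((1 + 2*(-8)²) + (-4)²) = (2/(-19))*((1 + 2*64) + 16) = (2*(-1/19))*((1 + 128) + 16) = -2*(129 + 16)/19 = -2/19*145 = -290/19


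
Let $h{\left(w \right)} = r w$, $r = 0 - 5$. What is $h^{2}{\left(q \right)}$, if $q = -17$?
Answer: $7225$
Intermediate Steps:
$r = -5$
$h{\left(w \right)} = - 5 w$
$h^{2}{\left(q \right)} = \left(\left(-5\right) \left(-17\right)\right)^{2} = 85^{2} = 7225$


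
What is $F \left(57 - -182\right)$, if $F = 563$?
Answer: $134557$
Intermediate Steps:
$F \left(57 - -182\right) = 563 \left(57 - -182\right) = 563 \left(57 + 182\right) = 563 \cdot 239 = 134557$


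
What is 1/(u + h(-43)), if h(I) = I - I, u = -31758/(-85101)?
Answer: 28367/10586 ≈ 2.6797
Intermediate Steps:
u = 10586/28367 (u = -31758*(-1/85101) = 10586/28367 ≈ 0.37318)
h(I) = 0
1/(u + h(-43)) = 1/(10586/28367 + 0) = 1/(10586/28367) = 28367/10586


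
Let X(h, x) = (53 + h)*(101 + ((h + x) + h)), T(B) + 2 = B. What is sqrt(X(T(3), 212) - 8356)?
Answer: sqrt(8654) ≈ 93.027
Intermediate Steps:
T(B) = -2 + B
X(h, x) = (53 + h)*(101 + x + 2*h) (X(h, x) = (53 + h)*(101 + (x + 2*h)) = (53 + h)*(101 + x + 2*h))
sqrt(X(T(3), 212) - 8356) = sqrt((5353 + 2*(-2 + 3)**2 + 53*212 + 207*(-2 + 3) + (-2 + 3)*212) - 8356) = sqrt((5353 + 2*1**2 + 11236 + 207*1 + 1*212) - 8356) = sqrt((5353 + 2*1 + 11236 + 207 + 212) - 8356) = sqrt((5353 + 2 + 11236 + 207 + 212) - 8356) = sqrt(17010 - 8356) = sqrt(8654)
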